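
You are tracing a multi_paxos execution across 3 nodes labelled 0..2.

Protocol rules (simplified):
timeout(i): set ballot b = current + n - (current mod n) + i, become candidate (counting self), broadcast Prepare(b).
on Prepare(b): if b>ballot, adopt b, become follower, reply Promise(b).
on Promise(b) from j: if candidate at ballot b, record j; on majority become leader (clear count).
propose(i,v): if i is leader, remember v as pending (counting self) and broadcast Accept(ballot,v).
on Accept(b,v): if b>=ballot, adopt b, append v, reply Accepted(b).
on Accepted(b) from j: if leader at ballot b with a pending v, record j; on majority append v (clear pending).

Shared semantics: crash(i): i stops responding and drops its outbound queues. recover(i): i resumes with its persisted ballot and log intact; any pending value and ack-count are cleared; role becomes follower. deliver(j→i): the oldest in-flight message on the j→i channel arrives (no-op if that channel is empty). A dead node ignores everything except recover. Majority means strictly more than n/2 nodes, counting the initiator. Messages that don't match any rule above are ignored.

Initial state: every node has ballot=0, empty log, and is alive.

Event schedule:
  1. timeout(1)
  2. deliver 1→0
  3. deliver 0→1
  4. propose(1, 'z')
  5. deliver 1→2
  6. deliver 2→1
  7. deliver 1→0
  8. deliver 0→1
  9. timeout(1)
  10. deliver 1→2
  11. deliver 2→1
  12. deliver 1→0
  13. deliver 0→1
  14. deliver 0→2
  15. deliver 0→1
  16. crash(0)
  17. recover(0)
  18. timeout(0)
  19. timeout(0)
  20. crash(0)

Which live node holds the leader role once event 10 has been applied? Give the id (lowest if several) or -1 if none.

step 1 timeout(1): 1={cand,b=4,log=-}
step 2 deliver 1→0: 0={foll,b=4,log=-}
step 3 deliver 0→1: 1={lead,b=4,log=-}
step 4 propose(1,'z'): —
step 5 deliver 1→2: 2={foll,b=4,log=-}
step 6 deliver 2→1: —
step 7 deliver 1→0: 0={foll,b=4,log=z}
step 8 deliver 0→1: 1={lead,b=4,log=z}
step 9 timeout(1): 1={cand,b=7,log=z}
step 10 deliver 1→2: 2={foll,b=4,log=z}

-1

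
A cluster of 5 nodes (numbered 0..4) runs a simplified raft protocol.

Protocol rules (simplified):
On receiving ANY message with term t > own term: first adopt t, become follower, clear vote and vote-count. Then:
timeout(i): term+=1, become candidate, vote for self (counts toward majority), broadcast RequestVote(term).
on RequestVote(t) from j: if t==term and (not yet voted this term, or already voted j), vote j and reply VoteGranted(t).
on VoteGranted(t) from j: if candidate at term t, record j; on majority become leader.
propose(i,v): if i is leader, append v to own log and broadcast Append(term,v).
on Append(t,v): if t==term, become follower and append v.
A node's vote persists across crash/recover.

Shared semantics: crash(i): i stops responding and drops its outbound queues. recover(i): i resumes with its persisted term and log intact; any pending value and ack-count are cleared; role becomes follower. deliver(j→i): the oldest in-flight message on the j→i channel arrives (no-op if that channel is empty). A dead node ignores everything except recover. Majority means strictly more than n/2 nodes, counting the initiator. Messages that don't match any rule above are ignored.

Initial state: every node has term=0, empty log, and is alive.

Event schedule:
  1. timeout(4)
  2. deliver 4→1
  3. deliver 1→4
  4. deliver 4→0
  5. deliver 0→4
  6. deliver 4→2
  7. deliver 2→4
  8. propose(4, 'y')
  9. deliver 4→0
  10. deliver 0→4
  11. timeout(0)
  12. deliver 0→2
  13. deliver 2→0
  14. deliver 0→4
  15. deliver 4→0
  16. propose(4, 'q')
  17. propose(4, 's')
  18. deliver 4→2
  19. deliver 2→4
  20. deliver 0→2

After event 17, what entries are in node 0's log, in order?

e1 timeout(4): 4[cand,t=1,-]
e2 deliver 4→1: 1[foll,t=1,-]
e3 deliver 1→4: ·
e4 deliver 4→0: 0[foll,t=1,-]
e5 deliver 0→4: 4[lead,t=1,-]
e6 deliver 4→2: 2[foll,t=1,-]
e7 deliver 2→4: ·
e8 propose(4,'y'): 4[lead,t=1,y]
e9 deliver 4→0: 0[foll,t=1,y]
e10 deliver 0→4: ·
e11 timeout(0): 0[cand,t=2,y]
e12 deliver 0→2: 2[foll,t=2,-]
e13 deliver 2→0: ·
e14 deliver 0→4: 4[foll,t=2,y]
e15 deliver 4→0: 0[lead,t=2,y]
e16 propose(4,'q'): ·
e17 propose(4,'s'): ·

y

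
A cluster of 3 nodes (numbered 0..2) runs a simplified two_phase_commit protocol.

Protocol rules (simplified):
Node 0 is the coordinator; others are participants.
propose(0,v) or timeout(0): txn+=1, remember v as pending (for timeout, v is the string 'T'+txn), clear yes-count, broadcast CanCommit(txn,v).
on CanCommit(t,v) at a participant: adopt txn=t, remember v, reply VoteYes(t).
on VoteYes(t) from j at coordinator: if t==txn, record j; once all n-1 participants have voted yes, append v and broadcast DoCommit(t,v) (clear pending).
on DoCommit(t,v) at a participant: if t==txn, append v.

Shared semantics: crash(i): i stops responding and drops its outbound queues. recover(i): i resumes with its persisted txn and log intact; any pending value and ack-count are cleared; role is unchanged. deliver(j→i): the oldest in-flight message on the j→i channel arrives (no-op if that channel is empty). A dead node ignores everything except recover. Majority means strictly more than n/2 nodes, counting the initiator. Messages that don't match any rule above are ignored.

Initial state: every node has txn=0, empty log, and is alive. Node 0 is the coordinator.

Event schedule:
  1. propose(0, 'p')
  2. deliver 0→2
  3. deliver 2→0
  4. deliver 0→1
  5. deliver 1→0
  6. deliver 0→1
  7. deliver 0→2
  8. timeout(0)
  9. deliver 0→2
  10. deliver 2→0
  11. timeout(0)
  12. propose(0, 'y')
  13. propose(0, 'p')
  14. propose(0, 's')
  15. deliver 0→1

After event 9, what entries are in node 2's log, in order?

p

[1] propose(0,'p') → N0(coor t1 [-])
[2] deliver 0→2 → N2(part t1 [-])
[3] deliver 2→0 → ∅
[4] deliver 0→1 → N1(part t1 [-])
[5] deliver 1→0 → N0(coor t1 [p])
[6] deliver 0→1 → N1(part t1 [p])
[7] deliver 0→2 → N2(part t1 [p])
[8] timeout(0) → N0(coor t2 [p])
[9] deliver 0→2 → N2(part t2 [p])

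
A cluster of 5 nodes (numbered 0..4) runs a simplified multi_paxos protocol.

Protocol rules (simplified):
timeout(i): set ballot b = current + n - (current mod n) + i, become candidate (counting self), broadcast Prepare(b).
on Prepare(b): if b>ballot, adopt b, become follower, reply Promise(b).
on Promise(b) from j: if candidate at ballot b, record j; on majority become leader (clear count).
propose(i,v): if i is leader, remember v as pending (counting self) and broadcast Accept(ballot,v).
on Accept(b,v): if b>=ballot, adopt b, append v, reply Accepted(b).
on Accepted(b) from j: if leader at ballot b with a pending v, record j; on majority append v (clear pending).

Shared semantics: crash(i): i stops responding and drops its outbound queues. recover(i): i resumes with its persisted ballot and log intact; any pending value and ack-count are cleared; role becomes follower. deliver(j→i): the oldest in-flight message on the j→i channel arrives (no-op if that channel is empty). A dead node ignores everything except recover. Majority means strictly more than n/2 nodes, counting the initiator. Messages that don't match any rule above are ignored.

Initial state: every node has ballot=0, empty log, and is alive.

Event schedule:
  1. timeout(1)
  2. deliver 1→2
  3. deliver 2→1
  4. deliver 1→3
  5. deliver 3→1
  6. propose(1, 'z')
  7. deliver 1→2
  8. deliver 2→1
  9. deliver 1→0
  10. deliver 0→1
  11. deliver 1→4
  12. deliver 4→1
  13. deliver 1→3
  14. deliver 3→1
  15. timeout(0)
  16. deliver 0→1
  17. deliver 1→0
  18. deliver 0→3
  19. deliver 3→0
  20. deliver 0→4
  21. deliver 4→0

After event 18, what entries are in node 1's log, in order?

z

after 1 — timeout(1): n1:cand/b6/[-]
after 2 — deliver 1→2: n2:foll/b6/[-]
after 3 — deliver 2→1: ·
after 4 — deliver 1→3: n3:foll/b6/[-]
after 5 — deliver 3→1: n1:lead/b6/[-]
after 6 — propose(1,'z'): ·
after 7 — deliver 1→2: n2:foll/b6/[z]
after 8 — deliver 2→1: ·
after 9 — deliver 1→0: n0:foll/b6/[-]
after 10 — deliver 0→1: ·
after 11 — deliver 1→4: n4:foll/b6/[-]
after 12 — deliver 4→1: ·
after 13 — deliver 1→3: n3:foll/b6/[z]
after 14 — deliver 3→1: n1:lead/b6/[z]
after 15 — timeout(0): n0:cand/b10/[-]
after 16 — deliver 0→1: n1:foll/b10/[z]
after 17 — deliver 1→0: ·
after 18 — deliver 0→3: n3:foll/b10/[z]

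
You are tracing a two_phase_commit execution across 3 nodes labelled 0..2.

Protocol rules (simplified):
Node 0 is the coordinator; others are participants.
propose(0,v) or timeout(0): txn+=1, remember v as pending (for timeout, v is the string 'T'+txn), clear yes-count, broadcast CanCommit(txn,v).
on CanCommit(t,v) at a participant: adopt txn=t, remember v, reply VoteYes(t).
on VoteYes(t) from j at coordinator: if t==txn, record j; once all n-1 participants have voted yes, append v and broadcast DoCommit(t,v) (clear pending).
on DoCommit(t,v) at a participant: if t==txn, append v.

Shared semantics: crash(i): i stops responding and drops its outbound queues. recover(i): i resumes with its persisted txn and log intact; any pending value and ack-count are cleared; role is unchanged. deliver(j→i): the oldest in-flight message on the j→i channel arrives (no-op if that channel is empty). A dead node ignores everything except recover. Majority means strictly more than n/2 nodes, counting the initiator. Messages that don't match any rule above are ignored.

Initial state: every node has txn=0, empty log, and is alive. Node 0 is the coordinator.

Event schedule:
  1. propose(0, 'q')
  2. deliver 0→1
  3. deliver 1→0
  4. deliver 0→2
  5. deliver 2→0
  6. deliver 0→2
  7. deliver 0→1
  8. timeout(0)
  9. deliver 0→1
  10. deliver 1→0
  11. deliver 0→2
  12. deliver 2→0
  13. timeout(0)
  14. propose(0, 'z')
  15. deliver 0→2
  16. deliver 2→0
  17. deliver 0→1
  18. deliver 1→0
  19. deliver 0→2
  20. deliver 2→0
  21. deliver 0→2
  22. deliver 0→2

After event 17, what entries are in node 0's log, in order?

1. propose(0,'q'):  <0:coor t1 ->
2. deliver 0→1:  <1:part t1 ->
3. deliver 1→0:  nop
4. deliver 0→2:  <2:part t1 ->
5. deliver 2→0:  <0:coor t1 q>
6. deliver 0→2:  <2:part t1 q>
7. deliver 0→1:  <1:part t1 q>
8. timeout(0):  <0:coor t2 q>
9. deliver 0→1:  <1:part t2 q>
10. deliver 1→0:  nop
11. deliver 0→2:  <2:part t2 q>
12. deliver 2→0:  <0:coor t2 q,T2>
13. timeout(0):  <0:coor t3 q,T2>
14. propose(0,'z'):  <0:coor t4 q,T2>
15. deliver 0→2:  <2:part t2 q,T2>
16. deliver 2→0:  nop
17. deliver 0→1:  <1:part t2 q,T2>

q,T2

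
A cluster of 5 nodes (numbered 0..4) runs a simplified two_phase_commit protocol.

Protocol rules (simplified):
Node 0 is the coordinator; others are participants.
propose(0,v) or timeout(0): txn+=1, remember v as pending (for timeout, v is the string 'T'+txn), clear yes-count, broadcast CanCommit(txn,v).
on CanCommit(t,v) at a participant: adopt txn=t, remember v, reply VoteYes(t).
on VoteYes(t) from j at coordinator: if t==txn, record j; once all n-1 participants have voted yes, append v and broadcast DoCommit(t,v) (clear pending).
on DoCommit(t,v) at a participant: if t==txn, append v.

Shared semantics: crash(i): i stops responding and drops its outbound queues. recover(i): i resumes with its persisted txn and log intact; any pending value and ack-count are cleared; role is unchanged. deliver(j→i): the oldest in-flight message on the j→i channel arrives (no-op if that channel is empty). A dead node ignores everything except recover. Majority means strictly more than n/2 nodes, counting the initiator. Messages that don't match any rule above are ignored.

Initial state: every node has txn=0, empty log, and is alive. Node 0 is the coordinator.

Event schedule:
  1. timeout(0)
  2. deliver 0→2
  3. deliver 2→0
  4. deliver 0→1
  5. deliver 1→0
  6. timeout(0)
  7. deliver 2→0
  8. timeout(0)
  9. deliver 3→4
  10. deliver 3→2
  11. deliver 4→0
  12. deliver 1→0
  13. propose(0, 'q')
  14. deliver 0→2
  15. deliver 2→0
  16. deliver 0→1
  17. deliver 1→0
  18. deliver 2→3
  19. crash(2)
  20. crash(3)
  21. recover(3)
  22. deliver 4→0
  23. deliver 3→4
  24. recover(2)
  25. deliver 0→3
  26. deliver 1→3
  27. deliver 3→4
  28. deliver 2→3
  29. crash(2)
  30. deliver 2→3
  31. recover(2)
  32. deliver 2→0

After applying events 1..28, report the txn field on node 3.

1

[1] timeout(0) → N0(coor t1 [-])
[2] deliver 0→2 → N2(part t1 [-])
[3] deliver 2→0 → ∅
[4] deliver 0→1 → N1(part t1 [-])
[5] deliver 1→0 → ∅
[6] timeout(0) → N0(coor t2 [-])
[7] deliver 2→0 → ∅
[8] timeout(0) → N0(coor t3 [-])
[9] deliver 3→4 → ∅
[10] deliver 3→2 → ∅
[11] deliver 4→0 → ∅
[12] deliver 1→0 → ∅
[13] propose(0,'q') → N0(coor t4 [-])
[14] deliver 0→2 → N2(part t2 [-])
[15] deliver 2→0 → ∅
[16] deliver 0→1 → N1(part t2 [-])
[17] deliver 1→0 → ∅
[18] deliver 2→3 → ∅
[19] crash(2) → N2(✗part t2 [-])
[20] crash(3) → N3(✗part t0 [-])
[21] recover(3) → N3(part t0 [-])
[22] deliver 4→0 → ∅
[23] deliver 3→4 → ∅
[24] recover(2) → N2(part t2 [-])
[25] deliver 0→3 → N3(part t1 [-])
[26] deliver 1→3 → ∅
[27] deliver 3→4 → ∅
[28] deliver 2→3 → ∅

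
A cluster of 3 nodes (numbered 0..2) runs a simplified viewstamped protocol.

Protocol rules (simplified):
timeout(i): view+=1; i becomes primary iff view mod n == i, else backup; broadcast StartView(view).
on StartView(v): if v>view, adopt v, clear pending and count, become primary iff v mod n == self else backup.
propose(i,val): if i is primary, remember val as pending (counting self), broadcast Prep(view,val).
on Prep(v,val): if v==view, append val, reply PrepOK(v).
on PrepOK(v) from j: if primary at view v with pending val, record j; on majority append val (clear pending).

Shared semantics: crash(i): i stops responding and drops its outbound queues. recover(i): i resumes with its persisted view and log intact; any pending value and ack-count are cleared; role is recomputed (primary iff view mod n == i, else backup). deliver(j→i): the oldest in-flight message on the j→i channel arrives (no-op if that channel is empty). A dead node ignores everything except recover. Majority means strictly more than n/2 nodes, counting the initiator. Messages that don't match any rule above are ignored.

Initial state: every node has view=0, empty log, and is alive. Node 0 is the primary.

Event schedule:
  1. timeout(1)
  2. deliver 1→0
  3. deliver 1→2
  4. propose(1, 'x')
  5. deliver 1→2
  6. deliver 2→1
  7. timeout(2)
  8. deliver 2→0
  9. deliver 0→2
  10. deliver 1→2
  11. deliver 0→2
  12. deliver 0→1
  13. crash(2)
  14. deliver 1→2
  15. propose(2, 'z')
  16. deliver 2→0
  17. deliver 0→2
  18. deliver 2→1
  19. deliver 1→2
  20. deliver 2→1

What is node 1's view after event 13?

1

[1] timeout(1) → N1(prim v1 [-])
[2] deliver 1→0 → N0(back v1 [-])
[3] deliver 1→2 → N2(back v1 [-])
[4] propose(1,'x') → ∅
[5] deliver 1→2 → N2(back v1 [x])
[6] deliver 2→1 → N1(prim v1 [x])
[7] timeout(2) → N2(prim v2 [x])
[8] deliver 2→0 → N0(back v2 [-])
[9] deliver 0→2 → ∅
[10] deliver 1→2 → ∅
[11] deliver 0→2 → ∅
[12] deliver 0→1 → ∅
[13] crash(2) → N2(✗prim v2 [x])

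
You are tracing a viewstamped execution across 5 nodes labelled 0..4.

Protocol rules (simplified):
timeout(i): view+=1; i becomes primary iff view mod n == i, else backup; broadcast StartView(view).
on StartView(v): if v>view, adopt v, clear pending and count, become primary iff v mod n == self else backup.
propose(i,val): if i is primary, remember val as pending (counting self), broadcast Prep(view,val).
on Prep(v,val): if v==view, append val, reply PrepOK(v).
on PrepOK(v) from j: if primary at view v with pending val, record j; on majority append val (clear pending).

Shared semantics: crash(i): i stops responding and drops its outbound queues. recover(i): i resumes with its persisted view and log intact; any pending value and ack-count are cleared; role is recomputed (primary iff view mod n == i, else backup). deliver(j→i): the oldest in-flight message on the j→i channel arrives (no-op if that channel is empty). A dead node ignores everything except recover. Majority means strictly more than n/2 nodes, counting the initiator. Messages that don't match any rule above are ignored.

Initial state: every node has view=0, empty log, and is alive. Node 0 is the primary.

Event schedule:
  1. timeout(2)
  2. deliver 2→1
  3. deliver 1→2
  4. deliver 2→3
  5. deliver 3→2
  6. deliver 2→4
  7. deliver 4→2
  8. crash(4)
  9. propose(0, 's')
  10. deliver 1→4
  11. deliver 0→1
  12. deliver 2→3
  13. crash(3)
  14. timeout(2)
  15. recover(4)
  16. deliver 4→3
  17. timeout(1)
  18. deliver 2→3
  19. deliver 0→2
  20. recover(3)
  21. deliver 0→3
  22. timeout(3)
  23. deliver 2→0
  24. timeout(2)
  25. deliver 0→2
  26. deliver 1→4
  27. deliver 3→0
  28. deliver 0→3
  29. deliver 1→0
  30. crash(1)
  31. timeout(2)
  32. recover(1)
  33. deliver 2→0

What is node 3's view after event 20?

1. timeout(2):  <2:back v1 ->
2. deliver 2→1:  <1:prim v1 ->
3. deliver 1→2:  nop
4. deliver 2→3:  <3:back v1 ->
5. deliver 3→2:  nop
6. deliver 2→4:  <4:back v1 ->
7. deliver 4→2:  nop
8. crash(4):  <4:✗back v1 ->
9. propose(0,'s'):  nop
10. deliver 1→4:  nop
11. deliver 0→1:  nop
12. deliver 2→3:  nop
13. crash(3):  <3:✗back v1 ->
14. timeout(2):  <2:prim v2 ->
15. recover(4):  <4:back v1 ->
16. deliver 4→3:  nop
17. timeout(1):  <1:back v2 ->
18. deliver 2→3:  nop
19. deliver 0→2:  nop
20. recover(3):  <3:back v1 ->

1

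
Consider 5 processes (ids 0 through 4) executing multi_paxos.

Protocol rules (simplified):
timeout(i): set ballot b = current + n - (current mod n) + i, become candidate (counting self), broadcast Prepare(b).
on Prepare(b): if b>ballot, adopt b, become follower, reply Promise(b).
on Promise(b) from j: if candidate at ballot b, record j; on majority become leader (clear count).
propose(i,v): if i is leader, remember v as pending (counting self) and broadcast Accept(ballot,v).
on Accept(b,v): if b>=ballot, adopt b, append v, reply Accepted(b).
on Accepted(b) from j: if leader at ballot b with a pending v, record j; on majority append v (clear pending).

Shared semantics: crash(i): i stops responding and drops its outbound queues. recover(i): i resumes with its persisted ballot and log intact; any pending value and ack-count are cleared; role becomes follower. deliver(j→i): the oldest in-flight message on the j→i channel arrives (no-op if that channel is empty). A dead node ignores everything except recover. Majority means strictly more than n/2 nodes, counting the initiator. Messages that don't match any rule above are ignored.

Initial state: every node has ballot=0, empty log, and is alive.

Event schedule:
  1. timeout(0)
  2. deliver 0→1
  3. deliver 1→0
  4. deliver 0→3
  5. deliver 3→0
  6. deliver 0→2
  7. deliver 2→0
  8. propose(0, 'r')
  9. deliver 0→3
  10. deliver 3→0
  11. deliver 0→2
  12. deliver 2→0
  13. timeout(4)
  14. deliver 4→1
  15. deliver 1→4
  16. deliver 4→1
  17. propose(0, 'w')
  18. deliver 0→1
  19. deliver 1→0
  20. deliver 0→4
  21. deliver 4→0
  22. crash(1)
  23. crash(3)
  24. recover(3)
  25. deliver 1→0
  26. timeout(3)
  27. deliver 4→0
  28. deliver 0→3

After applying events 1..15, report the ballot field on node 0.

5

[1] timeout(0) → N0(cand b5 [-])
[2] deliver 0→1 → N1(foll b5 [-])
[3] deliver 1→0 → ∅
[4] deliver 0→3 → N3(foll b5 [-])
[5] deliver 3→0 → N0(lead b5 [-])
[6] deliver 0→2 → N2(foll b5 [-])
[7] deliver 2→0 → ∅
[8] propose(0,'r') → ∅
[9] deliver 0→3 → N3(foll b5 [r])
[10] deliver 3→0 → ∅
[11] deliver 0→2 → N2(foll b5 [r])
[12] deliver 2→0 → N0(lead b5 [r])
[13] timeout(4) → N4(cand b9 [-])
[14] deliver 4→1 → N1(foll b9 [-])
[15] deliver 1→4 → ∅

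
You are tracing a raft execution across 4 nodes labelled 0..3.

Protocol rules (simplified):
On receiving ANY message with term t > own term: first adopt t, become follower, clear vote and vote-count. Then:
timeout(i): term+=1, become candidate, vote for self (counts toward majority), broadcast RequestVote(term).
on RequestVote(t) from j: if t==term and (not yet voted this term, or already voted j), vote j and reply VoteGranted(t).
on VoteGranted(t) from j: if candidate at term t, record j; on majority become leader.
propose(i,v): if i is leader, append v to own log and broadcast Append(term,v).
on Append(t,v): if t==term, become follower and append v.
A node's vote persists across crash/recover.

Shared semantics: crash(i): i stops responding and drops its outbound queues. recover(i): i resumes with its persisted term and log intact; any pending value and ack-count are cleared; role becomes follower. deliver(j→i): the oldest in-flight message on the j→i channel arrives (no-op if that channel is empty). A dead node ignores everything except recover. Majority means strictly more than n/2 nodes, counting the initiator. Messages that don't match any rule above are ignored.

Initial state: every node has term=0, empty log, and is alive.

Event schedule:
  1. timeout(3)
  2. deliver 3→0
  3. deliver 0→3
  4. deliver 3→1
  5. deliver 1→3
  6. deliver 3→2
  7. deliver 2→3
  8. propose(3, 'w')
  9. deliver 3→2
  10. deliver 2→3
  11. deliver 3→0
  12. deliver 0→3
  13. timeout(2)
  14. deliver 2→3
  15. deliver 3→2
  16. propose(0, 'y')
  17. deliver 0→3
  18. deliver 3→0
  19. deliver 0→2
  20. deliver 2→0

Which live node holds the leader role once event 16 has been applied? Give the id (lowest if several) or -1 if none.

1. timeout(3):  <3:cand t1 ->
2. deliver 3→0:  <0:foll t1 ->
3. deliver 0→3:  nop
4. deliver 3→1:  <1:foll t1 ->
5. deliver 1→3:  <3:lead t1 ->
6. deliver 3→2:  <2:foll t1 ->
7. deliver 2→3:  nop
8. propose(3,'w'):  <3:lead t1 w>
9. deliver 3→2:  <2:foll t1 w>
10. deliver 2→3:  nop
11. deliver 3→0:  <0:foll t1 w>
12. deliver 0→3:  nop
13. timeout(2):  <2:cand t2 w>
14. deliver 2→3:  <3:foll t2 w>
15. deliver 3→2:  nop
16. propose(0,'y'):  nop

-1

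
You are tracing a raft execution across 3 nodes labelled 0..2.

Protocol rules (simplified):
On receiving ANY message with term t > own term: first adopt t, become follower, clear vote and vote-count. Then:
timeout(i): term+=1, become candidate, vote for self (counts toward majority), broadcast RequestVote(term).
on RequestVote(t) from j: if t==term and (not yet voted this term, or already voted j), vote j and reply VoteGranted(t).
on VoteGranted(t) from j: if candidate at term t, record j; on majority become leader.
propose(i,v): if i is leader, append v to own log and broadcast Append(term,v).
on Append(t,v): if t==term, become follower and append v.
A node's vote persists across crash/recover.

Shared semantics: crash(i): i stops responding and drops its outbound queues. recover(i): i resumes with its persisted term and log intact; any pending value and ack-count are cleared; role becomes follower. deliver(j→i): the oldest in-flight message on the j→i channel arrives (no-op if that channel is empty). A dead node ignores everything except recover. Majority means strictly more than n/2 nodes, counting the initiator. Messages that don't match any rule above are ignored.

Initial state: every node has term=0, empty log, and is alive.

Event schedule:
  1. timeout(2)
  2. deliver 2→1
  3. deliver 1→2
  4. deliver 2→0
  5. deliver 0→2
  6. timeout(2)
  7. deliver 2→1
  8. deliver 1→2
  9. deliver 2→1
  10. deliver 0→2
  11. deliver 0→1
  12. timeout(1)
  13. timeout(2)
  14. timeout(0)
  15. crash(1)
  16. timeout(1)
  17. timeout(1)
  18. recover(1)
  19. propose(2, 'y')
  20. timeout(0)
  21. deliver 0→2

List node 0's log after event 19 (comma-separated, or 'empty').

e1 timeout(2): 2[cand,t=1,-]
e2 deliver 2→1: 1[foll,t=1,-]
e3 deliver 1→2: 2[lead,t=1,-]
e4 deliver 2→0: 0[foll,t=1,-]
e5 deliver 0→2: ·
e6 timeout(2): 2[cand,t=2,-]
e7 deliver 2→1: 1[foll,t=2,-]
e8 deliver 1→2: 2[lead,t=2,-]
e9 deliver 2→1: ·
e10 deliver 0→2: ·
e11 deliver 0→1: ·
e12 timeout(1): 1[cand,t=3,-]
e13 timeout(2): 2[cand,t=3,-]
e14 timeout(0): 0[cand,t=2,-]
e15 crash(1): 1[✗cand,t=3,-]
e16 timeout(1): ·
e17 timeout(1): ·
e18 recover(1): 1[foll,t=3,-]
e19 propose(2,'y'): ·

empty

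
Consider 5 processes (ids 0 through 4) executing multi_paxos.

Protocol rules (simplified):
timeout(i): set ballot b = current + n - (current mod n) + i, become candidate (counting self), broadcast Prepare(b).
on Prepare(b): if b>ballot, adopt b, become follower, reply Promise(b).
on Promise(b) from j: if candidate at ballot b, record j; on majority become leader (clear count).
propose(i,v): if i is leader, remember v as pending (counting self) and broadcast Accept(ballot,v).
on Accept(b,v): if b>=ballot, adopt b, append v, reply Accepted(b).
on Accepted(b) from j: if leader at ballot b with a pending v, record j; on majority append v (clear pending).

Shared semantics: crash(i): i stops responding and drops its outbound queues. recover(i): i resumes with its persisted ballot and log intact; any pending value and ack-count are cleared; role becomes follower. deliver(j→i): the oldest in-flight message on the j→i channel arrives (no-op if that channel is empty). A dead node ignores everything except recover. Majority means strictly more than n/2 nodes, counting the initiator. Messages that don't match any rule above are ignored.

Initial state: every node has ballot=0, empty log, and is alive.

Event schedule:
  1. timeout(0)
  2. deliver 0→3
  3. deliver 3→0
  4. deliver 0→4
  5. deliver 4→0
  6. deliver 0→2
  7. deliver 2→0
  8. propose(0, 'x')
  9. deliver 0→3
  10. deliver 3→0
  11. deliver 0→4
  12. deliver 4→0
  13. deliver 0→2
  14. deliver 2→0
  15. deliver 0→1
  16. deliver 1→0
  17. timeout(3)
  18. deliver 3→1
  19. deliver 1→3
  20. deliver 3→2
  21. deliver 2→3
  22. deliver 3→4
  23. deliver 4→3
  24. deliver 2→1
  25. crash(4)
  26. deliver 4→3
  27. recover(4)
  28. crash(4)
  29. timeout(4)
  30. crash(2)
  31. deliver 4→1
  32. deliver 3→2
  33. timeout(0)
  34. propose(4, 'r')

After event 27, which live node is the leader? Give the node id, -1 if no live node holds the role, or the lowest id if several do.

after 1 — timeout(0): n0:cand/b5/[-]
after 2 — deliver 0→3: n3:foll/b5/[-]
after 3 — deliver 3→0: ·
after 4 — deliver 0→4: n4:foll/b5/[-]
after 5 — deliver 4→0: n0:lead/b5/[-]
after 6 — deliver 0→2: n2:foll/b5/[-]
after 7 — deliver 2→0: ·
after 8 — propose(0,'x'): ·
after 9 — deliver 0→3: n3:foll/b5/[x]
after 10 — deliver 3→0: ·
after 11 — deliver 0→4: n4:foll/b5/[x]
after 12 — deliver 4→0: n0:lead/b5/[x]
after 13 — deliver 0→2: n2:foll/b5/[x]
after 14 — deliver 2→0: ·
after 15 — deliver 0→1: n1:foll/b5/[-]
after 16 — deliver 1→0: ·
after 17 — timeout(3): n3:cand/b13/[x]
after 18 — deliver 3→1: n1:foll/b13/[-]
after 19 — deliver 1→3: ·
after 20 — deliver 3→2: n2:foll/b13/[x]
after 21 — deliver 2→3: n3:lead/b13/[x]
after 22 — deliver 3→4: n4:foll/b13/[x]
after 23 — deliver 4→3: ·
after 24 — deliver 2→1: ·
after 25 — crash(4): n4:✗foll/b13/[x]
after 26 — deliver 4→3: ·
after 27 — recover(4): n4:foll/b13/[x]

0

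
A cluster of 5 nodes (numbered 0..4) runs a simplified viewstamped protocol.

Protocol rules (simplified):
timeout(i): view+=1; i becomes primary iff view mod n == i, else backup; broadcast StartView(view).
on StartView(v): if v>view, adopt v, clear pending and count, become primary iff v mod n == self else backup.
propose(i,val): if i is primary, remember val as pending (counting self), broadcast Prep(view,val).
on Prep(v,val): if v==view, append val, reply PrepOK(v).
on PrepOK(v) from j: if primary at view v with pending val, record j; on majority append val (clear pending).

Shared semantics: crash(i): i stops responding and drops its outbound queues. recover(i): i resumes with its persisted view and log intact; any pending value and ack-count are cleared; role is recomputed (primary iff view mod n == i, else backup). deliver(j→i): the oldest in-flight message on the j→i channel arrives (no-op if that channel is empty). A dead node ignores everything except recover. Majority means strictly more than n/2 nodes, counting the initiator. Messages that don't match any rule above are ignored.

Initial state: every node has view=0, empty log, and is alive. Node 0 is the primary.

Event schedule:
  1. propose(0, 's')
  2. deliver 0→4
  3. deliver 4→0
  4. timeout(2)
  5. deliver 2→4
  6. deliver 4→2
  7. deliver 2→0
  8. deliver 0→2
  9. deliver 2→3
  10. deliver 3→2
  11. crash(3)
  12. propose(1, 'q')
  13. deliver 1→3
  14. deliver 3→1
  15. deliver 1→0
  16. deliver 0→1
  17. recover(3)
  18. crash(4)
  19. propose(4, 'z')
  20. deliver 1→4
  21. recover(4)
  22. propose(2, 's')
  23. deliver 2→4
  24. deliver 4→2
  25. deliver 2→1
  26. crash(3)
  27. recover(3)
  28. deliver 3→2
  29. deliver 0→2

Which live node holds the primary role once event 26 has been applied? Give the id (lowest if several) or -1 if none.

1

1. propose(0,'s'):  nop
2. deliver 0→4:  <4:back v0 s>
3. deliver 4→0:  nop
4. timeout(2):  <2:back v1 ->
5. deliver 2→4:  <4:back v1 s>
6. deliver 4→2:  nop
7. deliver 2→0:  <0:back v1 ->
8. deliver 0→2:  nop
9. deliver 2→3:  <3:back v1 ->
10. deliver 3→2:  nop
11. crash(3):  <3:✗back v1 ->
12. propose(1,'q'):  nop
13. deliver 1→3:  nop
14. deliver 3→1:  nop
15. deliver 1→0:  nop
16. deliver 0→1:  <1:back v0 s>
17. recover(3):  <3:back v1 ->
18. crash(4):  <4:✗back v1 s>
19. propose(4,'z'):  nop
20. deliver 1→4:  nop
21. recover(4):  <4:back v1 s>
22. propose(2,'s'):  nop
23. deliver 2→4:  nop
24. deliver 4→2:  nop
25. deliver 2→1:  <1:prim v1 s>
26. crash(3):  <3:✗back v1 ->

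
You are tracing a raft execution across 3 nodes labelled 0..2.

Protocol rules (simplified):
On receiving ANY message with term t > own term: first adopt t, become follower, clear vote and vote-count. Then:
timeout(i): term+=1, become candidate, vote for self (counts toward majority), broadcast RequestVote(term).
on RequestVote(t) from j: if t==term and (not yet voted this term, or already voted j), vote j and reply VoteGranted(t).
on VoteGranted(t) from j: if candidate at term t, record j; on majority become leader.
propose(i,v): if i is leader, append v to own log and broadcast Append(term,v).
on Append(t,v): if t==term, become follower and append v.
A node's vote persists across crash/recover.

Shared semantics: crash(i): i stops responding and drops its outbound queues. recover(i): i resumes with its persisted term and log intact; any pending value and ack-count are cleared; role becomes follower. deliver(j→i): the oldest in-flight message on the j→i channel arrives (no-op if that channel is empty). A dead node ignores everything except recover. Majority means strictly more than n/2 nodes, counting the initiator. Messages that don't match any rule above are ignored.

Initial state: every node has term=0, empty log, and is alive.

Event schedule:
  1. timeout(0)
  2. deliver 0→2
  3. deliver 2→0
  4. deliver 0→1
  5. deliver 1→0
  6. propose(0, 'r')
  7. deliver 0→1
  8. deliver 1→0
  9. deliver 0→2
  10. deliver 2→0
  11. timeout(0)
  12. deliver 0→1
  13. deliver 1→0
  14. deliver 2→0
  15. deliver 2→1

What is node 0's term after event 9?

1

[1] timeout(0) → N0(cand t1 [-])
[2] deliver 0→2 → N2(foll t1 [-])
[3] deliver 2→0 → N0(lead t1 [-])
[4] deliver 0→1 → N1(foll t1 [-])
[5] deliver 1→0 → ∅
[6] propose(0,'r') → N0(lead t1 [r])
[7] deliver 0→1 → N1(foll t1 [r])
[8] deliver 1→0 → ∅
[9] deliver 0→2 → N2(foll t1 [r])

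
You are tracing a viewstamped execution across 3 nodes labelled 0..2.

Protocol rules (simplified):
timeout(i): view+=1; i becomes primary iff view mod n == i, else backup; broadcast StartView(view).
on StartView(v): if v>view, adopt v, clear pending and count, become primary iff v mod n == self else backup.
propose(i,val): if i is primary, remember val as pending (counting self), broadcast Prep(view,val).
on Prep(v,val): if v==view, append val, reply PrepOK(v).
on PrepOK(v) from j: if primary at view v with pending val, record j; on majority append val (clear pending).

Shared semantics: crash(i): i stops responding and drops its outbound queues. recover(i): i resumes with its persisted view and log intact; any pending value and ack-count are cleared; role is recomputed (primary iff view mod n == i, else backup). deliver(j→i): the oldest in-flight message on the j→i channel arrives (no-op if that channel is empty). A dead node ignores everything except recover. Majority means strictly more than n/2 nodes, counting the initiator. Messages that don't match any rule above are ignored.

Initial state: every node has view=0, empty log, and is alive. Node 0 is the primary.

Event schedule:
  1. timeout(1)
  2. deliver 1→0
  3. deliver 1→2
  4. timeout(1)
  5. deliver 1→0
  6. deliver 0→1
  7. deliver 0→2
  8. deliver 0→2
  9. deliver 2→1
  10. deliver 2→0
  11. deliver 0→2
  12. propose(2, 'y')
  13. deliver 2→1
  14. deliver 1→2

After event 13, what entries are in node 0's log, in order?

empty

[1] timeout(1) → N1(prim v1 [-])
[2] deliver 1→0 → N0(back v1 [-])
[3] deliver 1→2 → N2(back v1 [-])
[4] timeout(1) → N1(back v2 [-])
[5] deliver 1→0 → N0(back v2 [-])
[6] deliver 0→1 → ∅
[7] deliver 0→2 → ∅
[8] deliver 0→2 → ∅
[9] deliver 2→1 → ∅
[10] deliver 2→0 → ∅
[11] deliver 0→2 → ∅
[12] propose(2,'y') → ∅
[13] deliver 2→1 → ∅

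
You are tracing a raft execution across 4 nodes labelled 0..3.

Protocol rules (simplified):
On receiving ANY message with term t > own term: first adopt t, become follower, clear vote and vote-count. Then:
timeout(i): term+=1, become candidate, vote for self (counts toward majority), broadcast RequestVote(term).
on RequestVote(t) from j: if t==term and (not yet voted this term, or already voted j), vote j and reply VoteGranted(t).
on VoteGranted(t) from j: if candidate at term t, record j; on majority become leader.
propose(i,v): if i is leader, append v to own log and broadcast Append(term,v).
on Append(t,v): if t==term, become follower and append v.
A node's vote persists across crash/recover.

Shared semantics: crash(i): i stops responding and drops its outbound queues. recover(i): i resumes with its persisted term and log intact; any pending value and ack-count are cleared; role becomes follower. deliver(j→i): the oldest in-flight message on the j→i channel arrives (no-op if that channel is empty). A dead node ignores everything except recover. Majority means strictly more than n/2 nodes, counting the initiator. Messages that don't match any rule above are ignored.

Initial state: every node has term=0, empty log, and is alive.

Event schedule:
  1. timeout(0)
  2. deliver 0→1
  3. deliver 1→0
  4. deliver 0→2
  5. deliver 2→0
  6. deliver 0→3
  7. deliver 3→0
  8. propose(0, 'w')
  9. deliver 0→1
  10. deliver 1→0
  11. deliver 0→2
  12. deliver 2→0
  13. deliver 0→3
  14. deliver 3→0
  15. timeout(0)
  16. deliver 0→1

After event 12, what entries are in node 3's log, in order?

[1] timeout(0) → N0(cand t1 [-])
[2] deliver 0→1 → N1(foll t1 [-])
[3] deliver 1→0 → ∅
[4] deliver 0→2 → N2(foll t1 [-])
[5] deliver 2→0 → N0(lead t1 [-])
[6] deliver 0→3 → N3(foll t1 [-])
[7] deliver 3→0 → ∅
[8] propose(0,'w') → N0(lead t1 [w])
[9] deliver 0→1 → N1(foll t1 [w])
[10] deliver 1→0 → ∅
[11] deliver 0→2 → N2(foll t1 [w])
[12] deliver 2→0 → ∅

empty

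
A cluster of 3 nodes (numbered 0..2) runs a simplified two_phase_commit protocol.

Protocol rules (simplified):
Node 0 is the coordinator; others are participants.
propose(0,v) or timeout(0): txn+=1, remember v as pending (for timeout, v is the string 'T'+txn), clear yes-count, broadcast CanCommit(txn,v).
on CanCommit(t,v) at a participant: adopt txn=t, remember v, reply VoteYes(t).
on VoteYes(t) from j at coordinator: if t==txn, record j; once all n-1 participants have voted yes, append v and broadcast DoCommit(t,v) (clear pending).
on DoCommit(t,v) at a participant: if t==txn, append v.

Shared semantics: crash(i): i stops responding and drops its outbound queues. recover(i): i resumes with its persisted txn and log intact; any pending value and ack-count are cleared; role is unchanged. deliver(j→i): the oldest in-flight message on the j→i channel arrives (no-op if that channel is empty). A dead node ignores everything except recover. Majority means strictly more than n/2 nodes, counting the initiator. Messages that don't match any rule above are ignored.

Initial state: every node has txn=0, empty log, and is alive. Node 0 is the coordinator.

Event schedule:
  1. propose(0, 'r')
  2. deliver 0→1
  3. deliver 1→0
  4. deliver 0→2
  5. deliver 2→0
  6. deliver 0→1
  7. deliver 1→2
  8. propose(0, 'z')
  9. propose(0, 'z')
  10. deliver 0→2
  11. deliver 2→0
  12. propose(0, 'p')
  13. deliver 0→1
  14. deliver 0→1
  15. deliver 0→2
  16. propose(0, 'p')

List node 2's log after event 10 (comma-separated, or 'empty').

r

step 1 propose(0,'r'): 0={coor,t=1,log=-}
step 2 deliver 0→1: 1={part,t=1,log=-}
step 3 deliver 1→0: —
step 4 deliver 0→2: 2={part,t=1,log=-}
step 5 deliver 2→0: 0={coor,t=1,log=r}
step 6 deliver 0→1: 1={part,t=1,log=r}
step 7 deliver 1→2: —
step 8 propose(0,'z'): 0={coor,t=2,log=r}
step 9 propose(0,'z'): 0={coor,t=3,log=r}
step 10 deliver 0→2: 2={part,t=1,log=r}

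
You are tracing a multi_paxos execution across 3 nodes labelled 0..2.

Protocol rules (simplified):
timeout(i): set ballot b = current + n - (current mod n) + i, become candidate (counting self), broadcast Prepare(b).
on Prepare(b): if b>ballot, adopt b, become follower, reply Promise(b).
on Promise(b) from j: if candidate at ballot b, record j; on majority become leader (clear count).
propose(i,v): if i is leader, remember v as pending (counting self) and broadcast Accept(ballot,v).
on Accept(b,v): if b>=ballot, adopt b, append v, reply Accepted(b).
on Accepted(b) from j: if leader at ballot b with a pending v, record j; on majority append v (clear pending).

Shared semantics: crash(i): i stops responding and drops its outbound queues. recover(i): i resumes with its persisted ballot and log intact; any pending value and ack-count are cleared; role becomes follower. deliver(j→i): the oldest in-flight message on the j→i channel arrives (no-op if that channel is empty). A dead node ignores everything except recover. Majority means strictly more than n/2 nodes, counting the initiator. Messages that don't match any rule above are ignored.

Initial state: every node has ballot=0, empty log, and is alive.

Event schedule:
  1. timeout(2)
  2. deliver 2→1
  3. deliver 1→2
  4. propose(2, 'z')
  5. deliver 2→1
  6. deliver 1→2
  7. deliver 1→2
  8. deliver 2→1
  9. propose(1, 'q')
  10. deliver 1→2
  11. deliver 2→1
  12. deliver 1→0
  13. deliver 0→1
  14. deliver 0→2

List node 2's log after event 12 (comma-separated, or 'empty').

step 1 timeout(2): 2={cand,b=5,log=-}
step 2 deliver 2→1: 1={foll,b=5,log=-}
step 3 deliver 1→2: 2={lead,b=5,log=-}
step 4 propose(2,'z'): —
step 5 deliver 2→1: 1={foll,b=5,log=z}
step 6 deliver 1→2: 2={lead,b=5,log=z}
step 7 deliver 1→2: —
step 8 deliver 2→1: —
step 9 propose(1,'q'): —
step 10 deliver 1→2: —
step 11 deliver 2→1: —
step 12 deliver 1→0: —

z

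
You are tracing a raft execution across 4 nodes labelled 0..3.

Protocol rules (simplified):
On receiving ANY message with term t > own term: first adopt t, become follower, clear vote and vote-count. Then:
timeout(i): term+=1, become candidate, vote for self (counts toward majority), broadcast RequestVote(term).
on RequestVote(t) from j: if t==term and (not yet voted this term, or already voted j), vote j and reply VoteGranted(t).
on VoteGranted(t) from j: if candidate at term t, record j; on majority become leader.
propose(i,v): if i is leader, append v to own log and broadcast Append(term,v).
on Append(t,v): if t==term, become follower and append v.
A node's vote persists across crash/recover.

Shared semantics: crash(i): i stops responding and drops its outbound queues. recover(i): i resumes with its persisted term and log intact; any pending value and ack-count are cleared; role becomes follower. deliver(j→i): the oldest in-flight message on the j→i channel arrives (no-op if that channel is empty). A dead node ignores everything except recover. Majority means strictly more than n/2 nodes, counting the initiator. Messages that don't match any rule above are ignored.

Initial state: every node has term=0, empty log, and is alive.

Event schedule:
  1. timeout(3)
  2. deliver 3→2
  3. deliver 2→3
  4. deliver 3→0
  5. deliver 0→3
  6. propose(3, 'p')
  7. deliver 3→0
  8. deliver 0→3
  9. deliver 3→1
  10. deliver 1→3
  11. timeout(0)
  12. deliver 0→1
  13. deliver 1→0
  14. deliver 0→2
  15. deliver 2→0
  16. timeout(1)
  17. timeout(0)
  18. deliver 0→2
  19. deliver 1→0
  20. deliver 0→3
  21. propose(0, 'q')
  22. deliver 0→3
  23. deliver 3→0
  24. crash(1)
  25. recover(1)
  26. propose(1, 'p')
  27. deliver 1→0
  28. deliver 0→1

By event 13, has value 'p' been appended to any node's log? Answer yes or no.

after 1 — timeout(3): n3:cand/t1/[-]
after 2 — deliver 3→2: n2:foll/t1/[-]
after 3 — deliver 2→3: ·
after 4 — deliver 3→0: n0:foll/t1/[-]
after 5 — deliver 0→3: n3:lead/t1/[-]
after 6 — propose(3,'p'): n3:lead/t1/[p]
after 7 — deliver 3→0: n0:foll/t1/[p]
after 8 — deliver 0→3: ·
after 9 — deliver 3→1: n1:foll/t1/[-]
after 10 — deliver 1→3: ·
after 11 — timeout(0): n0:cand/t2/[p]
after 12 — deliver 0→1: n1:foll/t2/[-]
after 13 — deliver 1→0: ·

yes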